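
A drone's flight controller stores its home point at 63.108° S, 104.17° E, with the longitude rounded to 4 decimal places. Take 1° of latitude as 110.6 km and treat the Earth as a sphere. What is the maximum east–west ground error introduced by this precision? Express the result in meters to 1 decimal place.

2.5 meters

Rounding to 4 decimal places leaves the longitude within ±5e-05° of the true value.
One degree of longitude at 63.108° is 110600 × cos 63.108° ≈ 110600 × 0.4523 = 50025.5 m.
East–west error: 5e-05° × 50025.5 m/° ≈ 2.50128 m.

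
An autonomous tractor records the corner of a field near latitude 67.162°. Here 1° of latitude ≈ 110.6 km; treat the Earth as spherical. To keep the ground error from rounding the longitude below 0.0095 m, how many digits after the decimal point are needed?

7

At 67.162° one degree of longitude covers 110600 × cos 67.162° ≈ 110600 × 0.3881 ≈ 42926.8 m.
Rounding to N decimal places gives at most 0.5 × 10⁻ᴺ degrees of error, i.e. 0.5 × 10⁻ᴺ × 42926.8 m.
Need 0.5 × 42926.8 × 10⁻ᴺ ≤ 0.0095 → 10⁻ᴺ ≤ 4.426e-07, so N ≥ 6.35.
So 7 decimal places suffice (0.00215 m); 6 would allow up to 0.0215 m.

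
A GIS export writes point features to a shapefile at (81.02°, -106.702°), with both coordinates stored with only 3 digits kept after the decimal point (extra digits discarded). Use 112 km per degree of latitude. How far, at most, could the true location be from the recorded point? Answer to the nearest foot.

372 feet

Truncating at 3 decimal places can drop up to a full unit in the last place, so each coordinate may be off by as much as 0.001°.
North–south component: 0.001° × 112000 = 112 m.
E–W at 81.02°: 0.001° × 112000 × cos 81.02° = 0.001 × 112000 × 0.1561 ≈ 17.482 m.
The two errors are perpendicular, so the maximum displacement is √(112² + 17.482²) ≈ 113.356 m.
In feet: 113.356 m ÷ 0.3048 ≈ 371.9 ft.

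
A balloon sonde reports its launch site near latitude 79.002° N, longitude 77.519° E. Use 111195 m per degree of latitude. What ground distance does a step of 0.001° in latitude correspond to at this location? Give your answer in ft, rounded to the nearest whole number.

365 ft

Along a meridian 0.001° is 0.001 × 111195 = 111.195 m.
In feet: 111.195 m ÷ 0.3048 ≈ 364.81 ft.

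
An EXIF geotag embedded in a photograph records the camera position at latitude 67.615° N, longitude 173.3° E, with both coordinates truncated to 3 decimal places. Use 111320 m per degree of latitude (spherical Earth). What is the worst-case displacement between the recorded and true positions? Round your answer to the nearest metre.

Truncating at 3 decimal places can drop up to a full unit in the last place, so each coordinate may be off by as much as 0.001°.
North–south component: 0.001° × 111320 = 111.32 m.
Longitude error → 0.001 × 111320 × cos 67.615° = 0.001 × 111320 × 0.3808 ≈ 42.3938 m.
Worst case both components are at the extreme and orthogonal: √(111.32² + 42.3938²) ≈ 119.119 m.

119 metres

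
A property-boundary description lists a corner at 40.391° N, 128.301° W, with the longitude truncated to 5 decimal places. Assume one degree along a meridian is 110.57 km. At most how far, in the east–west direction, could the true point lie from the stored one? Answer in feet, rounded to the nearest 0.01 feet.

Truncating at 5 decimal places can drop up to a full unit in the last place, so the longitude may be off by as much as 1e-05°.
Parallels shrink by cos φ, so at 40.391° a degree of longitude is 110570 × 0.7616 ≈ 84214.5 m.
So at most 1e-05° × 84214.5 ≈ 0.842145 m east–west.
In feet: 0.842145 m ÷ 0.3048 ≈ 2.7629 ft.

2.76 feet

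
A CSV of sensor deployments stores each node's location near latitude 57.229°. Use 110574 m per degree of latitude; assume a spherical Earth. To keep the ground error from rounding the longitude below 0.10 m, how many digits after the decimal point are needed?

At 57.229° one degree of longitude covers 110574 × cos 57.229° ≈ 110574 × 0.5413 ≈ 59851.8 m.
Rounding to N decimal places gives at most 0.5 × 10⁻ᴺ degrees of error, i.e. 0.5 × 10⁻ᴺ × 59851.8 m.
Need 0.5 × 59851.8 × 10⁻ᴺ ≤ 0.10 → 10⁻ᴺ ≤ 3.342e-06, so N ≥ 5.48.
So 6 decimal places suffice (0.0299 m); 5 would allow up to 0.299 m.

6 decimal places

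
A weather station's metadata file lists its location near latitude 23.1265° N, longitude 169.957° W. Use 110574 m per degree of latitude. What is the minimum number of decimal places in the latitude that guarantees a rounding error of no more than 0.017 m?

7

One degree of latitude covers 110574 m.
With N decimal places the half-ulp bound is 0.5·10⁻ᴺ°, or 0.5·10⁻ᴺ × 110574 m on the ground.
Need 0.5 × 110574 × 10⁻ᴺ ≤ 0.017 → 10⁻ᴺ ≤ 3.075e-07, so N ≥ 6.51.
So 7 decimal places suffice (0.00553 m); 6 would allow up to 0.0553 m.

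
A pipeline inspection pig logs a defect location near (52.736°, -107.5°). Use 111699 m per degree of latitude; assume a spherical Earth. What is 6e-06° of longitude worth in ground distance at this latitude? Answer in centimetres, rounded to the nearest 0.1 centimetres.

6e-06° of longitude at 52.736° is 6e-06 × 111699 × cos 52.736° ≈ 6e-06 × 67632.5 = 0.405795 m.
That is 0.405795 m = 40.579 cm.

40.6 centimetres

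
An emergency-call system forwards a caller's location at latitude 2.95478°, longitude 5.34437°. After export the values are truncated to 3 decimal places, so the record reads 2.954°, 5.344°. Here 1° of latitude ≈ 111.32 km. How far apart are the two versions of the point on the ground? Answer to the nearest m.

Δlat = 2.95478 − 2.954 = +0.00078°; Δlon = 5.34437 − 5.344 = +0.00037°.
N–S: 0.00078° × 111320 m/° = 86.8296 m.
East–west at this latitude: 0.00037° × 111320 × cos 2.954° ≈ 0.00037 × 111172 = 41.1337 m.
Distance: √(86.8296² + 41.1337²) ≈ 96.08 m.

96 m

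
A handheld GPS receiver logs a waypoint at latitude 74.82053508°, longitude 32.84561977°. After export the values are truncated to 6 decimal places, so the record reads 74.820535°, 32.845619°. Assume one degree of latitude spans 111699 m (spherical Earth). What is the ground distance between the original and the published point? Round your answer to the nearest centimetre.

Δlat = 74.82053508 − 74.820535 = +0.00000008°; Δlon = 32.84561977 − 32.845619 = +0.00000077°.
N–S: 0.00000008° × 111699 m/° = 0.00893592 m.
East–west at this latitude: 0.00000077° × 111699 × cos 74.8205° ≈ 0.00000077 × 29247.6 = 0.0225207 m.
Hypotenuse of the two orthogonal shifts: √(0.00893592² + 0.0225207²) = 0.0242287 m.
That is 0.0242287 m = 2.4229 cm.

2 centimetres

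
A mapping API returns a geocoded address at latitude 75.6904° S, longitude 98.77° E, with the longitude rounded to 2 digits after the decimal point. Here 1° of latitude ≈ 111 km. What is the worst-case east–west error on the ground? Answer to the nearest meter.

137 meters

Rounding to 2 decimal places leaves the longitude within ±0.005° of the true value.
One degree of longitude at 75.6904° is 111000 × cos 75.6904° ≈ 111000 × 0.2472 = 27434.9 m.
So at most 0.005° × 27434.9 ≈ 137.175 m east–west.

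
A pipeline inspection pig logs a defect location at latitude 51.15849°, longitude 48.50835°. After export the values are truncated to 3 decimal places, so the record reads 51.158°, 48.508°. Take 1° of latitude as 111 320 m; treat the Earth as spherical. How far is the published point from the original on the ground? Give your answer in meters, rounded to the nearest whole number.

The latitude changed by +0.00049° and the longitude by +0.00035°.
N–S: 0.00049° × 111320 m/° = 54.5468 m.
E–W at 51.158°: 0.00035° × 111320 × cos 51.158° = 0.00035 × 111320 × 0.6272 ≈ 24.436 m.
Distance: √(54.5468² + 24.436²) ≈ 59.7702 m.

60 meters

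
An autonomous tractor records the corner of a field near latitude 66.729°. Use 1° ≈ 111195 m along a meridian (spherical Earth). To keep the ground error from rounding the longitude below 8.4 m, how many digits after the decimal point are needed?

4

At 66.729° one degree of longitude covers 111195 × cos 66.729° ≈ 111195 × 0.3951 ≈ 43931 m.
Rounding to N decimal places gives at most 0.5 × 10⁻ᴺ degrees of error, i.e. 0.5 × 10⁻ᴺ × 43931 m.
Setting 21965.5 × 10⁻ᴺ ≤ 8.4 gives 10ᴺ ≥ 2615, i.e. N ≥ 3.42.
N = 3 would give 22 m (too coarse); N = 4 gives 2.2 m ≤ 8.4 m.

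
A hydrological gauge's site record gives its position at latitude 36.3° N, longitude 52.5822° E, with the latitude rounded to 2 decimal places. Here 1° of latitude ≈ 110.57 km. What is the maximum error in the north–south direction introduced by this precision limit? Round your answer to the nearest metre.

Rounding to 2 decimal places leaves the latitude within ±0.005° of the true value.
So the N–S error is at most 0.005 × 110570 = 552.85 m.

553 metres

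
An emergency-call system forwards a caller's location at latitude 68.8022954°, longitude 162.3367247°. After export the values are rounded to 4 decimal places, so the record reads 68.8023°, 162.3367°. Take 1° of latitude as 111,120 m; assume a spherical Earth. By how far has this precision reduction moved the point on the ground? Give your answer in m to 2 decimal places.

The latitude changed by -0.0000046° and the longitude by +0.0000247°.
N–S: -0.0000046° × 111120 m/° = -0.511152 m.
East–west at this latitude: 0.0000247° × 111120 × cos 68.8023° ≈ 0.0000247 × 40179.6 = 0.992435 m.
Distance: √(0.511152² + 0.992435²) ≈ 1.11634 m.

1.12 m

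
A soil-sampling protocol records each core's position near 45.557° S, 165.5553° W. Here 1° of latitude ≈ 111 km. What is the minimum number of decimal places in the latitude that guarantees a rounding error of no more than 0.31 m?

6 decimal places

One degree of latitude covers 111000 m.
N decimal places → at most half a unit in the last place, 0.5 × 10⁻ᴺ° = 111000/2 × 10⁻ᴺ m.
Setting 55500 × 10⁻ᴺ ≤ 0.31 gives 10ᴺ ≥ 1.79e+05, i.e. N ≥ 5.25.
So 6 decimal places suffice (0.0555 m); 5 would allow up to 0.555 m.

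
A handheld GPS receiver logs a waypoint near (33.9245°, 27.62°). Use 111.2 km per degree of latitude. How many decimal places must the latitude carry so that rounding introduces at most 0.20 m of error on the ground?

6 decimal places

One degree of latitude covers 111200 m.
Rounding to N decimal places gives at most 0.5 × 10⁻ᴺ degrees of error, i.e. 0.5 × 10⁻ᴺ × 111200 m.
Setting 55600 × 10⁻ᴺ ≤ 0.20 gives 10ᴺ ≥ 2.78e+05, i.e. N ≥ 5.44.
N = 5 would give 0.556 m (too coarse); N = 6 gives 0.0556 m ≤ 0.20 m.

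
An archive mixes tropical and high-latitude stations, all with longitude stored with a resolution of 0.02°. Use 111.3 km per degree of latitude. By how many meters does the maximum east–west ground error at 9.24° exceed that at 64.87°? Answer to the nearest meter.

626 meters

With a 0.02° grid the true value lies within half a step, ±0.02°/2 = ±0.01°, of the stored one.
Error at 9.24° = 0.01° × 111300 × cos 9.24° ≈ 1113 × 0.9870 = 1098.6 m.
At 64.87°: 0.01° × 111300 × cos 64.87° = 0.01 × 111300 × 0.4247 ≈ 472.66 m.
So the lower-latitude error exceeds the higher by 1098.6 − 472.66 = 625.9 m.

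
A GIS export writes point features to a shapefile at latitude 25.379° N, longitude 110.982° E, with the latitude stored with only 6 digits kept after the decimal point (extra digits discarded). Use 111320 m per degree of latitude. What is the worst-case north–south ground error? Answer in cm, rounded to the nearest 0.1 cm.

Truncating at 6 decimal places can drop up to a full unit in the last place, so the latitude may be off by as much as 1e-06°.
Along the meridian that is 1e-06° × 111320 m/° = 0.11132 m.
That is 0.11132 m = 11.132 cm.

11.1 cm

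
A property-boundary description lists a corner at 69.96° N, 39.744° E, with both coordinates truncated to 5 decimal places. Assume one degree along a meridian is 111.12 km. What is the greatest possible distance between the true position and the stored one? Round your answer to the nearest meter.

1 meters

Truncating at 5 decimal places can drop up to a full unit in the last place, so each coordinate may be off by as much as 1e-05°.
N–S: 1e-05° × 111120 m/° = 1.1112 m.
E–W at 69.96°: 1e-05° × 111120 × cos 69.96° = 1e-05 × 111120 × 0.3427 ≈ 0.380782 m.
Worst case both components are at the extreme and orthogonal: √(1.1112² + 0.380782²) ≈ 1.17463 m.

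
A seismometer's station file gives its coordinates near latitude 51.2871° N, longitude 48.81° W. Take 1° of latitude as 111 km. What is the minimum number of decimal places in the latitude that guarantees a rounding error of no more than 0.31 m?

One degree of latitude covers 111000 m.
Rounding to N decimal places gives at most 0.5 × 10⁻ᴺ degrees of error, i.e. 0.5 × 10⁻ᴺ × 111000 m.
Setting 55500 × 10⁻ᴺ ≤ 0.31 gives 10ᴺ ≥ 1.79e+05, i.e. N ≥ 5.25.
N = 5 would give 0.555 m (too coarse); N = 6 gives 0.0555 m ≤ 0.31 m.

6 decimal places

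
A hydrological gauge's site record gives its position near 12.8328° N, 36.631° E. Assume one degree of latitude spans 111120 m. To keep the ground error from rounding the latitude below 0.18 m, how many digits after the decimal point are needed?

One degree of latitude covers 111120 m.
N decimal places → at most half a unit in the last place, 0.5 × 10⁻ᴺ° = 111120/2 × 10⁻ᴺ m.
Setting 55560 × 10⁻ᴺ ≤ 0.18 gives 10ᴺ ≥ 3.087e+05, i.e. N ≥ 5.49.
So 6 decimal places suffice (0.0556 m); 5 would allow up to 0.556 m.

6 decimal places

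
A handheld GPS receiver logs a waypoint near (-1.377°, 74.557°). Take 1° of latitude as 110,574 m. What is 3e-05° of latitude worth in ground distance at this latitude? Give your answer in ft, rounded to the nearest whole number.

3e-05° × 110574 m/° = 3.31722 m.
Converting: 3.31722 m × 3.2808 ft/m ≈ 10.883 ft.

11 ft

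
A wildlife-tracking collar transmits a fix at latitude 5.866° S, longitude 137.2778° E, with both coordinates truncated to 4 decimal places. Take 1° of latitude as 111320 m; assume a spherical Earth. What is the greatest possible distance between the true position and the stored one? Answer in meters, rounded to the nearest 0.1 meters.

Truncating at 4 decimal places can drop up to a full unit in the last place, so each coordinate may be off by as much as 0.0001°.
Latitude error → 0.0001 × 111320 = 11.132 m along the meridian.
E–W at 5.866°: 0.0001° × 111320 × cos 5.866° = 0.0001 × 111320 × 0.9948 ≈ 11.0737 m.
Combining orthogonally: (11.132² + 11.0737²)^½ ≈ 15.7019 m.

15.7 meters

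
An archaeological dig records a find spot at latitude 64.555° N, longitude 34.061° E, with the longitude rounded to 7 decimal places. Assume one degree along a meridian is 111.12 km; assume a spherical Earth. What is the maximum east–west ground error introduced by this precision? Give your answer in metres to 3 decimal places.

0.002 metres

Rounding to 7 decimal places leaves the longitude within ±5e-08° of the true value.
Parallels shrink by cos φ, so at 64.555° a degree of longitude is 111120 × 0.4296 ≈ 47742.1 m.
East–west error: 5e-08° × 47742.1 m/° ≈ 0.0023871 m.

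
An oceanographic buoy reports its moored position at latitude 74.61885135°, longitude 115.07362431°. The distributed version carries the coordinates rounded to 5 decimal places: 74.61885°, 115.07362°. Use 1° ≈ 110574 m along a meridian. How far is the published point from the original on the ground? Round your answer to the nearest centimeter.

20 centimeters

The latitude changed by +0.00000135° and the longitude by +0.00000431°.
N–S: 0.00000135° × 110574 m/° = 0.149275 m.
East–west at this latitude: 0.00000431° × 110574 × cos 74.6188° ≈ 0.00000431 × 29328.5 = 0.126406 m.
Combined displacement = (0.149275² + 0.126406²)^½ ≈ 0.195605 m.
That is 0.195605 m = 19.561 cm.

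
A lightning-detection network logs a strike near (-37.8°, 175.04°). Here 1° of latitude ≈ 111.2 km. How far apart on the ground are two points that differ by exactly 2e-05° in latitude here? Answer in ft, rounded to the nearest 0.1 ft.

7.3 ft

2e-05° × 111200 m/° = 2.224 m.
Converting: 2.224 m × 3.2808 ft/m ≈ 7.2966 ft.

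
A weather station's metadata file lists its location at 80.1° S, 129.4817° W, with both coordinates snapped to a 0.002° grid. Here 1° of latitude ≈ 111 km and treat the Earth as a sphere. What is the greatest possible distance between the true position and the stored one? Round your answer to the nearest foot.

370 feet

With a 0.002° grid the true value lies within half a step, ±0.002°/2 = ±0.001°, of the stored one.
Latitude error → 0.001 × 111000 = 111 m along the meridian.
East–west component at 80.1°: 0.001° × 111000 × cos 80.1° ≈ 0.001 × 19084.1 ≈ 19.0841 m.
The two errors are perpendicular, so the maximum displacement is √(111² + 19.0841²) ≈ 112.629 m.
In feet: 112.629 m ÷ 0.3048 ≈ 369.52 ft.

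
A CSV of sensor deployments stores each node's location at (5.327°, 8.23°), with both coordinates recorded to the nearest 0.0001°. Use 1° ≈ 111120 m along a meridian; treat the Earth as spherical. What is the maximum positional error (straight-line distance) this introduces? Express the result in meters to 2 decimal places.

7.84 meters

Rounding to 4 decimal places leaves each coordinate within ±5e-05° of the true value.
Latitude error → 5e-05 × 111120 = 5.556 m along the meridian.
East–west component at 5.327°: 5e-05° × 111120 × cos 5.327° ≈ 5e-05 × 110640 ≈ 5.532 m.
Worst case both components are at the extreme and orthogonal: √(5.556² + 5.532²) ≈ 7.84042 m.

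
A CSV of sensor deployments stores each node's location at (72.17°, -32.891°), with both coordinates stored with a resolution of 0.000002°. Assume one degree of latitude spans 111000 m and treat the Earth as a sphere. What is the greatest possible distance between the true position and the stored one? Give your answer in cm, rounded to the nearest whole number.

12 cm

With a 0.000002° grid the true value lies within half a step, ±0.000002°/2 = ±1e-06°, of the stored one.
Latitude error → 1e-06 × 111000 = 0.111 m along the meridian.
East–west component at 72.17°: 1e-06° × 111000 × cos 72.17° ≈ 1e-06 × 33987.5 ≈ 0.0339875 m.
The two errors are perpendicular, so the maximum displacement is √(0.111² + 0.0339875²) ≈ 0.116087 m.
That is 0.116087 m = 11.609 cm.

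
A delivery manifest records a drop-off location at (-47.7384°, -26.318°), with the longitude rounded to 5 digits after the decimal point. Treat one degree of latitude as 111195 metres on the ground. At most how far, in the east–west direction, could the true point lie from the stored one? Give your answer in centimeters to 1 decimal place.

37.4 centimeters

Rounding to 5 decimal places leaves the longitude within ±5e-06° of the true value.
Parallels shrink by cos φ, so at 47.7384° a degree of longitude is 111195 × 0.6725 ≈ 74780.5 m.
East–west error: 5e-06° × 74780.5 m/° ≈ 0.373902 m.
That is 0.373902 m = 37.39 cm.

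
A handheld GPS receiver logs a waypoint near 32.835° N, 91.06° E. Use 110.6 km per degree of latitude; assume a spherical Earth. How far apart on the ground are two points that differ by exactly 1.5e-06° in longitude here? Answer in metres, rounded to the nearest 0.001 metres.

At 32.835° a degree of longitude is 110600 × cos 32.835° ≈ 92930.1 m, so 1.5e-06° corresponds to 0.139395 m.

0.139 metres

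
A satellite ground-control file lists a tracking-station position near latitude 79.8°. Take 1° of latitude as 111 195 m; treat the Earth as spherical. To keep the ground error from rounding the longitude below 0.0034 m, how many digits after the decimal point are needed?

At 79.8° one degree of longitude covers 111195 × cos 79.8° ≈ 111195 × 0.1771 ≈ 19690.9 m.
With N decimal places the half-ulp bound is 0.5·10⁻ᴺ°, or 0.5·10⁻ᴺ × 19690.9 m on the ground.
Need 0.5 × 19690.9 × 10⁻ᴺ ≤ 0.0034 → 10⁻ᴺ ≤ 3.453e-07, so N ≥ 6.46.
So 7 decimal places suffice (0.000985 m); 6 would allow up to 0.00985 m.

7 decimal places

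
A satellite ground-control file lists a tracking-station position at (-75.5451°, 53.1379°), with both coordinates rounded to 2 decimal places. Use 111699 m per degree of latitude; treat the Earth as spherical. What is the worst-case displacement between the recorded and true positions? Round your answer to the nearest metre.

576 metres

Rounding to 2 decimal places leaves each coordinate within ±0.005° of the true value.
North–south component: 0.005° × 111699 = 558.495 m.
E–W at 75.5451°: 0.005° × 111699 × cos 75.5451° = 0.005 × 111699 × 0.2496 ≈ 139.41 m.
The two errors are perpendicular, so the maximum displacement is √(558.495² + 139.41²) ≈ 575.632 m.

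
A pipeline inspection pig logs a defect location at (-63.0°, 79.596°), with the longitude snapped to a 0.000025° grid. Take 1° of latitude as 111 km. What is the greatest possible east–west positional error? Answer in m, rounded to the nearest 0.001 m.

With a 0.000025° grid the true value lies within half a step, ±0.000025°/2 = ±1.25e-05°, of the stored one.
At latitude 63° a degree of longitude spans 111000 m × cos 63° = 111000 × 0.4540 ≈ 50392.9 m.
East–west error: 1.25e-05° × 50392.9 m/° ≈ 0.629912 m.

0.630 m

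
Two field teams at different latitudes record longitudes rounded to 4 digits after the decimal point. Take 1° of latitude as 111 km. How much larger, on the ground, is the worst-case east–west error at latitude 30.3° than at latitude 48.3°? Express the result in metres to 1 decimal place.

Rounding to 4 decimal places leaves the longitude within ±5e-05° of the true value.
Error at 30.3° = 5e-05° × 111000 × cos 30.3° ≈ 5.55 × 0.8634 = 4.7918 m.
At 48.3°: 5e-05° × 111000 × cos 48.3° = 5e-05 × 111000 × 0.6652 ≈ 3.692 m.
Difference: 4.7918 − 3.692 = 1.0998 m.

1.1 metres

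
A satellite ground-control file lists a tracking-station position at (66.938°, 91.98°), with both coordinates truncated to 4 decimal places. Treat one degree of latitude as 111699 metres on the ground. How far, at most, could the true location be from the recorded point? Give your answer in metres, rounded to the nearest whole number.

12 metres

Truncating at 4 decimal places can drop up to a full unit in the last place, so each coordinate may be off by as much as 0.0001°.
North–south component: 0.0001° × 111699 = 11.1699 m.
E–W at 66.938°: 0.0001° × 111699 × cos 66.938° = 0.0001 × 111699 × 0.3917 ≈ 4.37555 m.
Worst case both components are at the extreme and orthogonal: √(11.1699² + 4.37555²) ≈ 11.9963 m.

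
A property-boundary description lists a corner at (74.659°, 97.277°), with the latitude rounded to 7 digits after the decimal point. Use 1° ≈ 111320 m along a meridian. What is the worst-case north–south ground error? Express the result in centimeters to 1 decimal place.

0.6 centimeters

Rounding to 7 decimal places leaves the latitude within ±5e-08° of the true value.
Along the meridian that is 5e-08° × 111320 m/° = 0.005566 m.
That is 0.005566 m = 0.5566 cm.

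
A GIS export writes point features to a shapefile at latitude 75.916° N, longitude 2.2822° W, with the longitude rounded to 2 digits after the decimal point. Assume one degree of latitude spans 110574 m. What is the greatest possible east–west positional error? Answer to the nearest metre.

Rounding to 2 decimal places leaves the longitude within ±0.005° of the true value.
One degree of longitude at 75.916° is 110574 × cos 75.916° ≈ 110574 × 0.2433 = 26907.5 m.
Maximum E–W displacement: 0.005 × 26907.5 = 134.538 m.

135 metres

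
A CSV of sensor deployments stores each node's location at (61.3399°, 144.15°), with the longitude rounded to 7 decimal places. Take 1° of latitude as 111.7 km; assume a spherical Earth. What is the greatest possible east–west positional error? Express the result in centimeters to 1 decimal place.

Rounding to 7 decimal places leaves the longitude within ±5e-08° of the true value.
One degree of longitude at 61.3399° is 111700 × cos 61.3399° ≈ 111700 × 0.4796 = 53572.7 m.
So at most 5e-08° × 53572.7 ≈ 0.00267864 m east–west.
That is 0.00267864 m = 0.26786 cm.

0.3 centimeters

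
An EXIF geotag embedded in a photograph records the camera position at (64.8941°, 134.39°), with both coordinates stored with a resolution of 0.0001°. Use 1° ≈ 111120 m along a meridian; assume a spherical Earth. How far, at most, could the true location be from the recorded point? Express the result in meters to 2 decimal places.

With a 0.0001° grid the true value lies within half a step, ±0.0001°/2 = ±5e-05°, of the stored one.
North–south component: 5e-05° × 111120 = 5.556 m.
Longitude error → 5e-05 × 111120 × cos 64.8941° = 5e-05 × 111120 × 0.4243 ≈ 2.35737 m.
The two errors are perpendicular, so the maximum displacement is √(5.556² + 2.35737²) ≈ 6.03542 m.

6.04 meters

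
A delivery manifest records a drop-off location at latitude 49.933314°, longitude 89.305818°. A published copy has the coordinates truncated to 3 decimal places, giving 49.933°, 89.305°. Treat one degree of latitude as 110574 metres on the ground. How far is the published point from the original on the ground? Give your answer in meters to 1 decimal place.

Δlat = 49.933314 − 49.933 = +0.000314°; Δlon = 89.305818 − 89.305 = +0.000818°.
N–S: 0.000314° × 110574 m/° = 34.7202 m.
East–west at this latitude: 0.000818° × 110574 × cos 49.933° ≈ 0.000818 × 71174.6 = 58.2208 m.
Hypotenuse of the two orthogonal shifts: √(34.7202² + 58.2208²) = 67.7876 m.

67.8 meters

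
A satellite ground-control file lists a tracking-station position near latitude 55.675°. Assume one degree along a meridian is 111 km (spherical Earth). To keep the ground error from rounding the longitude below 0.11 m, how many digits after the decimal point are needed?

At 55.675° one degree of longitude covers 111000 × cos 55.675° ≈ 111000 × 0.5639 ≈ 62591.4 m.
N decimal places → at most half a unit in the last place, 0.5 × 10⁻ᴺ° = 62591.4/2 × 10⁻ᴺ m.
Setting 31295.7 × 10⁻ᴺ ≤ 0.11 gives 10ᴺ ≥ 2.845e+05, i.e. N ≥ 5.45.
So 6 decimal places suffice (0.0313 m); 5 would allow up to 0.313 m.

6 decimal places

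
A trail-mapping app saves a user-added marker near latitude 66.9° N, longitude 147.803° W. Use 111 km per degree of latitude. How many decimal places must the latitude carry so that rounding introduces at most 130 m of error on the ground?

3 decimal places

One degree of latitude covers 111000 m.
N decimal places → at most half a unit in the last place, 0.5 × 10⁻ᴺ° = 111000/2 × 10⁻ᴺ m.
Need 0.5 × 111000 × 10⁻ᴺ ≤ 130 → 10⁻ᴺ ≤ 2.342e-03, so N ≥ 2.63.
At 2 places the error can reach 555 m, but 3 places keeps it to 55.5 m.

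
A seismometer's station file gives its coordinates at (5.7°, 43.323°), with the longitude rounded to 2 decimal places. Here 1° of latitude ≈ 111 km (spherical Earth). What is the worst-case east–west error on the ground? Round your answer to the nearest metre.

552 metres

Rounding to 2 decimal places leaves the longitude within ±0.005° of the true value.
One degree of longitude at 5.7° is 111000 × cos 5.7° ≈ 111000 × 0.9951 = 110451 m.
Maximum E–W displacement: 0.005 × 110451 = 552.256 m.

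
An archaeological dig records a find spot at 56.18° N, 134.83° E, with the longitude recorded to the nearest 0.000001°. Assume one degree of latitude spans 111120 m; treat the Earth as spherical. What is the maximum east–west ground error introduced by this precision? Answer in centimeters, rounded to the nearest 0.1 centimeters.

3.1 centimeters

Rounding to 6 decimal places leaves the longitude within ±5e-07° of the true value.
One degree of longitude at 56.18° is 111120 × cos 56.18° ≈ 111120 × 0.5566 = 61847.8 m.
Maximum E–W displacement: 5e-07 × 61847.8 = 0.0309239 m.
That is 0.0309239 m = 3.0924 cm.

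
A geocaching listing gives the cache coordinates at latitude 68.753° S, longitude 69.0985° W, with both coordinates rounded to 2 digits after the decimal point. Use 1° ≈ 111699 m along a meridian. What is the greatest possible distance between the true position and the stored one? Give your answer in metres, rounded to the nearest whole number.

594 metres

Rounding to 2 decimal places leaves each coordinate within ±0.005° of the true value.
Latitude error → 0.005 × 111699 = 558.495 m along the meridian.
Longitude error → 0.005 × 111699 × cos 68.753° = 0.005 × 111699 × 0.3624 ≈ 202.393 m.
The two errors are perpendicular, so the maximum displacement is √(558.495² + 202.393²) ≈ 594.037 m.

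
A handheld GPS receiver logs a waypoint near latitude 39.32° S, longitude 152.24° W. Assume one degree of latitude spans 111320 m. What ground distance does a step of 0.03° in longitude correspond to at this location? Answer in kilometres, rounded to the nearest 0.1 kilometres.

2.6 kilometres

0.03° of longitude at 39.32° is 0.03 × 111320 × cos 39.32° ≈ 0.03 × 86119.3 = 2583.58 m.
That is 2583.58 m = 2.5836 km.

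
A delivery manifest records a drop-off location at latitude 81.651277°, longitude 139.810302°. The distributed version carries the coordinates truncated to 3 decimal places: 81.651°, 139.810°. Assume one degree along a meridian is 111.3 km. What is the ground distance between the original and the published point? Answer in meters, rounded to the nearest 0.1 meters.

31.2 meters

The latitude changed by +0.000277° and the longitude by +0.000302°.
North–south shift: 0.000277 × 111300 = 30.8301 m.
East–west at this latitude: 0.000302° × 111300 × cos 81.651° ≈ 0.000302 × 16161 = 4.88063 m.
Combined displacement = (30.8301² + 4.88063²)^½ ≈ 31.214 m.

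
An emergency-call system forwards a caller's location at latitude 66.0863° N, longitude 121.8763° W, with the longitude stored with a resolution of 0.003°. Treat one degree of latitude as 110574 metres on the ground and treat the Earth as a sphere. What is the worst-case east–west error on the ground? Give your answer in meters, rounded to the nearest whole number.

67 meters

With a 0.003° grid the true value lies within half a step, ±0.003°/2 = ±0.0015°, of the stored one.
One degree of longitude at 66.0863° is 110574 × cos 66.0863° ≈ 110574 × 0.4054 = 44822.3 m.
East–west error: 0.0015° × 44822.3 m/° ≈ 67.2334 m.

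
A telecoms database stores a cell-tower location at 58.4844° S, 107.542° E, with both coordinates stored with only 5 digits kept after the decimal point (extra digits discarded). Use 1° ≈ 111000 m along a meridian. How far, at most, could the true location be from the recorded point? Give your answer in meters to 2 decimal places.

Truncating at 5 decimal places can drop up to a full unit in the last place, so each coordinate may be off by as much as 1e-05°.
North–south component: 1e-05° × 111000 = 1.11 m.
East–west component at 58.4844°: 1e-05° × 111000 × cos 58.4844° ≈ 1e-05 × 58023.1 ≈ 0.580231 m.
Worst case both components are at the extreme and orthogonal: √(1.11² + 0.580231²) ≈ 1.2525 m.

1.25 meters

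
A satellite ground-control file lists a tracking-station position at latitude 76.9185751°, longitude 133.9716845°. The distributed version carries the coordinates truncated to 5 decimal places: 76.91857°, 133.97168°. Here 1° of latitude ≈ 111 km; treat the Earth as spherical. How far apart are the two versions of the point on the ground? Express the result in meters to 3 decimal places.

The latitude changed by +0.0000051° and the longitude by +0.0000045°.
N–S: 0.0000051° × 111000 m/° = 0.5661 m.
E–W at 76.9186°: 0.0000045° × 111000 × cos 76.9186° = 0.0000045 × 111000 × 0.2263 ≈ 0.113055 m.
Distance: √(0.5661² + 0.113055²) ≈ 0.577279 m.

0.577 meters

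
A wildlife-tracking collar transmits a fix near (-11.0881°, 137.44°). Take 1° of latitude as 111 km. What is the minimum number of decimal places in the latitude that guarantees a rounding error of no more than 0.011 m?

One degree of latitude covers 111000 m.
With N decimal places the half-ulp bound is 0.5·10⁻ᴺ°, or 0.5·10⁻ᴺ × 111000 m on the ground.
Setting 55500 × 10⁻ᴺ ≤ 0.011 gives 10ᴺ ≥ 5.045e+06, i.e. N ≥ 6.70.
N = 6 would give 0.0555 m (too coarse); N = 7 gives 0.00555 m ≤ 0.011 m.

7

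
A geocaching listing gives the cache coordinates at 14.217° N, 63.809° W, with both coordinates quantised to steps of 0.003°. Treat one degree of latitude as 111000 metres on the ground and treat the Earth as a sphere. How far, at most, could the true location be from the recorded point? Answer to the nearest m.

232 m

With a 0.003° grid the true value lies within half a step, ±0.003°/2 = ±0.0015°, of the stored one.
Latitude error → 0.0015 × 111000 = 166.5 m along the meridian.
E–W at 14.217°: 0.0015° × 111000 × cos 14.217° = 0.0015 × 111000 × 0.9694 ≈ 161.401 m.
The two errors are perpendicular, so the maximum displacement is √(166.5² + 161.401²) ≈ 231.889 m.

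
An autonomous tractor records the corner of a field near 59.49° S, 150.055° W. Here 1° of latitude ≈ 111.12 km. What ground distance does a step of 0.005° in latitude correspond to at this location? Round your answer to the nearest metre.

556 metres

Along a meridian 0.005° is 0.005 × 111120 = 555.6 m.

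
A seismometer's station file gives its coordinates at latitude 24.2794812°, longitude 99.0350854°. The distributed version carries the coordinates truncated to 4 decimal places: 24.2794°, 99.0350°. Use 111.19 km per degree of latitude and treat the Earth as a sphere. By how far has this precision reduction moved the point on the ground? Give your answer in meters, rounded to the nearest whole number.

Δlat = 24.2794812 − 24.2794 = +0.0000812°; Δlon = 99.0350854 − 99.0350 = +0.0000854°.
N–S: 0.0000812° × 111190 m/° = 9.02863 m.
East–west at this latitude: 0.0000854° × 111190 × cos 24.2794° ≈ 0.0000854 × 101355 = 8.65575 m.
Distance: √(9.02863² + 8.65575²) ≈ 12.5075 m.

13 meters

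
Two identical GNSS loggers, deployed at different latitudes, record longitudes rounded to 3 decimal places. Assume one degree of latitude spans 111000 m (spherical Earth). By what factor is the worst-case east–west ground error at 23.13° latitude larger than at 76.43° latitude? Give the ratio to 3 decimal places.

Rounding to 3 decimal places leaves the longitude within ±0.0005° of the true value.
Error at 23.13° = 0.0005° × 111000 × cos 23.13° ≈ 55.5 × 0.9196 = 51.039 m.
At 76.43°: 0.0005° × 111000 × cos 76.43° = 0.0005 × 111000 × 0.2346 ≈ 13.022 m.
Ratio: 51.039 / 13.022 = cos 23.13° / cos 76.43° ≈ 3.9194.

3.919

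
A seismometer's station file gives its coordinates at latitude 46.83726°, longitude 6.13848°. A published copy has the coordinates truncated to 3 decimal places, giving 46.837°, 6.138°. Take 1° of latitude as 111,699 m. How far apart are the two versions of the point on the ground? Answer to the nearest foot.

The latitude changed by +0.00026° and the longitude by +0.00048°.
North–south shift: 0.00026 × 111699 = 29.0417 m.
E–W at 46.837°: 0.00048° × 111699 × cos 46.837° = 0.00048 × 111699 × 0.6841 ≈ 36.6771 m.
Combined displacement = (29.0417² + 36.6771²)^½ ≈ 46.7828 m.
In feet: 46.7828 m ÷ 0.3048 ≈ 153.49 ft.

153 feet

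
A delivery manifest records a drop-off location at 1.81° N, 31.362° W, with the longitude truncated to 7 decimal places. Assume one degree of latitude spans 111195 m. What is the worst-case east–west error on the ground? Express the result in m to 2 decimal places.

Truncating at 7 decimal places can drop up to a full unit in the last place, so the longitude may be off by as much as 1e-07°.
At latitude 1.81° a degree of longitude spans 111195 m × cos 1.81° = 111195 × 0.9995 ≈ 111140 m.
So at most 1e-07° × 111140 ≈ 0.011114 m east–west.

0.01 m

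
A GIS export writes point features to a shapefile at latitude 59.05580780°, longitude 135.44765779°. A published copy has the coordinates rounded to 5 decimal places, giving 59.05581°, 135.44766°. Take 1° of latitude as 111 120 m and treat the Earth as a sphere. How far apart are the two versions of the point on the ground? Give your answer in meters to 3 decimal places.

0.275 meters

The latitude changed by -0.00000220° and the longitude by -0.00000221°.
N–S: -0.00000220° × 111120 m/° = -0.244464 m.
E–W at 59.0558°: -0.00000221° × 111120 × cos 59.0558° = -0.00000221 × 111120 × 0.5142 ≈ -0.126275 m.
Distance: √(0.244464² + 0.126275²) ≈ 0.275151 m.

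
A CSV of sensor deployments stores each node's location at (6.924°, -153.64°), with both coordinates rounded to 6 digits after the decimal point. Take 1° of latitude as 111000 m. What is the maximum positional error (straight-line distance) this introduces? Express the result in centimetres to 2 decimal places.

Rounding to 6 decimal places leaves each coordinate within ±5e-07° of the true value.
North–south component: 5e-07° × 111000 = 0.0555 m.
East–west component at 6.924°: 5e-07° × 111000 × cos 6.924° ≈ 5e-07 × 110190 ≈ 0.0550952 m.
Combining orthogonally: (0.0555² + 0.0550952²)^½ ≈ 0.0782032 m.
That is 0.0782032 m = 7.8203 cm.

7.82 centimetres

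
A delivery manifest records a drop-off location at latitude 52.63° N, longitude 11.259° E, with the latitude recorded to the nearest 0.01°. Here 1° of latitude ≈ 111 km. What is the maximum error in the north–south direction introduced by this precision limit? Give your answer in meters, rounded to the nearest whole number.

555 meters

Rounding to 2 decimal places leaves the latitude within ±0.005° of the true value.
Along the meridian that is 0.005° × 111000 m/° = 555 m.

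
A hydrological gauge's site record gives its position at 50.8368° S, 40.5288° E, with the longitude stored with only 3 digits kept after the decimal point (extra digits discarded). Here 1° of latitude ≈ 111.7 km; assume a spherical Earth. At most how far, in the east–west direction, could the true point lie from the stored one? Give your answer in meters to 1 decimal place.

Truncating at 3 decimal places can drop up to a full unit in the last place, so the longitude may be off by as much as 0.001°.
Parallels shrink by cos φ, so at 50.8368° a degree of longitude is 111700 × 0.6315 ≈ 70542.1 m.
Maximum E–W displacement: 0.001 × 70542.1 = 70.5421 m.

70.5 meters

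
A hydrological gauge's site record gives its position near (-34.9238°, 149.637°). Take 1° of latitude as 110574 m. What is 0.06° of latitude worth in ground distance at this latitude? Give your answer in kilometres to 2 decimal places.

Along a meridian 0.06° is 0.06 × 110574 = 6634.44 m.
That is 6634.44 m = 6.6344 km.

6.63 kilometres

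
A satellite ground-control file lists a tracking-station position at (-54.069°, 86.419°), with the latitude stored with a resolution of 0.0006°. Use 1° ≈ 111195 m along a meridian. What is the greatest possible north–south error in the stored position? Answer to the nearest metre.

With a 0.0006° grid the true value lies within half a step, ±0.0006°/2 = ±0.0003°, of the stored one.
Along the meridian that is 0.0003° × 111195 m/° = 33.3585 m.

33 metres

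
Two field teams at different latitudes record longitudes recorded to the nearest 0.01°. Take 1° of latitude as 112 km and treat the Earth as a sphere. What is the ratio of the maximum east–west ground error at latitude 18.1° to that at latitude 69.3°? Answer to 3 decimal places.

Rounding to 2 decimal places leaves the longitude within ±0.005° of the true value.
Error at 18.1° = 0.005° × 112000 × cos 18.1° ≈ 560 × 0.9505 = 532.29 m.
At 69.3°: 0.005° × 112000 × cos 69.3° = 0.005 × 112000 × 0.3535 ≈ 197.95 m.
The ratio reduces to cos 18.1° / cos 69.3° = 0.9505/0.3535 ≈ 2.6891.

2.689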